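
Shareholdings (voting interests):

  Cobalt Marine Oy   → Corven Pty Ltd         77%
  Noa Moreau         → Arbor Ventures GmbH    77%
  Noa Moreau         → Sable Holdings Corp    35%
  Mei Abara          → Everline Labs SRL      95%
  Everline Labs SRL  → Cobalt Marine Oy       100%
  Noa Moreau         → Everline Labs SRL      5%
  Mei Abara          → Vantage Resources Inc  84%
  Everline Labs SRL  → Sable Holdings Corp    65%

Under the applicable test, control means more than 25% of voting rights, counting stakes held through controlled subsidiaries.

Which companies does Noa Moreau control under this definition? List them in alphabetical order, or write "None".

Noa holds 35% of Sable, so Noa controls Sable.
Noa holds 77% of Arbor, so Noa controls Arbor.
No other company's threshold is met.

Arbor Ventures GmbH, Sable Holdings Corp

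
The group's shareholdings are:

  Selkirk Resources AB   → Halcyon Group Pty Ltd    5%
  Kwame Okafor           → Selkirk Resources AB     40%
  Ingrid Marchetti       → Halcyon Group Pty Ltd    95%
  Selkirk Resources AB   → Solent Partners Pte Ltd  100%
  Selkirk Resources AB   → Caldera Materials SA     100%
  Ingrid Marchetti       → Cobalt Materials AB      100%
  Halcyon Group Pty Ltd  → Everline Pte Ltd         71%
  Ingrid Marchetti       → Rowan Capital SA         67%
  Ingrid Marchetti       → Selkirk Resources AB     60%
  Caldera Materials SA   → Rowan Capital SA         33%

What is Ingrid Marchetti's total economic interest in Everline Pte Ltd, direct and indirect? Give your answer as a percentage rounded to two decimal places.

Ingrid reaches Everline along 2 paths.
Via Selkirk → Halcyon: 60% × 5% × 71% = 2.13%.
Via Halcyon: 95% × 71% = 67.45%.
Total: 2.13% + 67.45% = 69.58%.

69.58%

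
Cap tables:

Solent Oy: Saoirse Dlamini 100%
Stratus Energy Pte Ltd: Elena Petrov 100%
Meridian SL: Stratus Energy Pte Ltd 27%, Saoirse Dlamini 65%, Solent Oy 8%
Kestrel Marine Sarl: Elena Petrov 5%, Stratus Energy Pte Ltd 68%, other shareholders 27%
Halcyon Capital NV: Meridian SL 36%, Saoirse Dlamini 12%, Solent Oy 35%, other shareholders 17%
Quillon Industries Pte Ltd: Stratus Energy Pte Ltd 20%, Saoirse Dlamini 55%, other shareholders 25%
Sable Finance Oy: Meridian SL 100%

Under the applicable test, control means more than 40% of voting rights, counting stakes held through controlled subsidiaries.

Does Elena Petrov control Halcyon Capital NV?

Elena holds 100% of Stratus, so Elena controls Stratus.
Elena and Stratus together hold 5% + 68% = 73% of Kestrel, so Elena controls Kestrel.
Neither Elena nor any entity Elena controls holds any voting interest in Halcyon.
So Elena does not control Halcyon.

No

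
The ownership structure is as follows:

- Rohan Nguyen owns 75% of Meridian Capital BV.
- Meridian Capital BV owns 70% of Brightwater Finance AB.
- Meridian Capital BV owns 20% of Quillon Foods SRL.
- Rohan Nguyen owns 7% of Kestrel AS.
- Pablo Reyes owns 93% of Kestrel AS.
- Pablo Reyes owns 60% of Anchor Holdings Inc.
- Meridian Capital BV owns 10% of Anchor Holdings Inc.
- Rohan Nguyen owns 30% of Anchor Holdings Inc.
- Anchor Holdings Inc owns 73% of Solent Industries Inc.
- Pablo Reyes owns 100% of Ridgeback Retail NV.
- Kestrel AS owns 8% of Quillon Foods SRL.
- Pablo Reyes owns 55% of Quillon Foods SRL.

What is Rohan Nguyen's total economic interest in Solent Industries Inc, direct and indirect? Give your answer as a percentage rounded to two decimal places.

Rohan reaches Solent along 2 paths.
Via Anchor: 30% × 73% = 21.9%.
Via Meridian → Anchor: 75% × 10% × 73% = 5.475%.
Total: 21.9% + 5.475% = 27.375%.
Rounded: 27.38%.

27.38%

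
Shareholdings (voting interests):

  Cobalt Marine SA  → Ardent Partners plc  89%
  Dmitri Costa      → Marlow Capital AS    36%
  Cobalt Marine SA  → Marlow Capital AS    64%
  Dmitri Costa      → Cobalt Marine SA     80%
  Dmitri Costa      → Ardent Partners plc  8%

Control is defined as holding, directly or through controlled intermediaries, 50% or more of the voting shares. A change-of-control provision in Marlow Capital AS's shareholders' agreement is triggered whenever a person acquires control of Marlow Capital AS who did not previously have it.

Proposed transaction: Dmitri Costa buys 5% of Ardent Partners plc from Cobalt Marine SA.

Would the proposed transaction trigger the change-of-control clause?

No

The purchase adds only to Dmitri's holdings (Cobalt's stake shrinks), so Dmitri is the only person who could newly come to control Marlow.
Dmitri holds 80% of Cobalt, so Dmitri controls Cobalt.
Cobalt and Dmitri together hold 64% + 36% = 100% of Marlow, so Dmitri controls Marlow.
So Dmitri already controls Marlow before the transaction.
After the purchase, Dmitri's direct stake in Ardent rises to 8% + 5% = 13%, and Cobalt's stake falls to 84%.
Dmitri controlled Marlow already, so this is not a new person acquiring control; every other person's position is unchanged or reduced.
No new person acquires control, so the clause is not triggered.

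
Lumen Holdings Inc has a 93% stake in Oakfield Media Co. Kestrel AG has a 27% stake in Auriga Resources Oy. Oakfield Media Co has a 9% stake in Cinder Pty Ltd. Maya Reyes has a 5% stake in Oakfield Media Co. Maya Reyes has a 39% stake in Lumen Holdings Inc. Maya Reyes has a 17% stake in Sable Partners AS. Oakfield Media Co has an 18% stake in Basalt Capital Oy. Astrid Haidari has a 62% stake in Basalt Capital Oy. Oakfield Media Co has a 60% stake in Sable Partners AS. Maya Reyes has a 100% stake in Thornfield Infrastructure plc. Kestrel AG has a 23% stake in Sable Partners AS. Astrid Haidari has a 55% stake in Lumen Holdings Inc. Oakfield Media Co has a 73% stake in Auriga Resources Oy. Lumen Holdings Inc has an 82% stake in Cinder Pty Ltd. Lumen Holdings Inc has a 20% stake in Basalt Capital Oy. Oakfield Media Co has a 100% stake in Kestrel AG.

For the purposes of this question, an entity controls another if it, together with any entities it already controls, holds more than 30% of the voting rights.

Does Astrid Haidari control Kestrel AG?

Yes

Astrid holds 55% of Lumen, so Astrid controls Lumen.
Lumen holds 93% of Oakfield, so Astrid controls Oakfield.
Oakfield holds 100% of Kestrel, so Astrid controls Kestrel.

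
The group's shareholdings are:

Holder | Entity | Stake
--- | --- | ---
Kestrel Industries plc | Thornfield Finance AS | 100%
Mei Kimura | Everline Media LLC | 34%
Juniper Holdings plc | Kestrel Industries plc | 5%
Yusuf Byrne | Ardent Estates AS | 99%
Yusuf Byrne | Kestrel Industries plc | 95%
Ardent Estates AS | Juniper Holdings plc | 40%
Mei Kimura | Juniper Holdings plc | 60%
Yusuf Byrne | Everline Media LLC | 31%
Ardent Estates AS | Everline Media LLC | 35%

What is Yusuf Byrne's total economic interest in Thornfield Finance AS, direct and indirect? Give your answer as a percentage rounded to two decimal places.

96.98%

Yusuf reaches Thornfield along 2 paths.
Via Kestrel: 95% × 100% = 95%.
Via Ardent → Juniper → Kestrel: 99% × 40% × 5% × 100% = 1.98%.
Total: 95% + 1.98% = 96.98%.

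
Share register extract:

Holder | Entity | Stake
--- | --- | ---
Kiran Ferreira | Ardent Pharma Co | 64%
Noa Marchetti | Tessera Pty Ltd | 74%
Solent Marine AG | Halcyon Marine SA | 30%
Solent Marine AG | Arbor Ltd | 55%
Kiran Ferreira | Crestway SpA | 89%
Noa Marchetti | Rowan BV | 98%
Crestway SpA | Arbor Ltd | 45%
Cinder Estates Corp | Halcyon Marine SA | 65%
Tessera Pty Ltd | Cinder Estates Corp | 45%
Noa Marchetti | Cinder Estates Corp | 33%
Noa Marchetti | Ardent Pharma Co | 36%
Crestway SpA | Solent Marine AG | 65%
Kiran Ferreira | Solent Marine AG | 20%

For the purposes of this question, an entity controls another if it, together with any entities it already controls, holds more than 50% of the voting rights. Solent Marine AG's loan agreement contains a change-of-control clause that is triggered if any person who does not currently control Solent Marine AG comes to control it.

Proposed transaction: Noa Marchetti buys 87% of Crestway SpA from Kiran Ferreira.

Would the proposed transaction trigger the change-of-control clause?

The purchase adds only to Noa's holdings (Kiran's stake shrinks), so Noa is the only person who could newly come to control Solent.
Noa holds 74% of Tessera, so Noa controls Tessera.
Tessera and Noa together hold 45% + 33% = 78% of Cinder, so Noa controls Cinder.
Cinder holds 65% of Halcyon, so Noa controls Halcyon.
Noa holds 98% of Rowan, so Noa controls Rowan.
Neither Noa nor any entity Noa controls holds any voting interest in Solent.
So before the transaction, Noa does not control Solent.
After the purchase, Noa holds 87% of Crestway directly, and Kiran's stake falls to 2%.
Noa holds 87% of Crestway, so Noa controls Crestway.
Crestway holds 65% of Solent, so Noa controls Solent.
Noa did not control Solent before and does after, so the clause is triggered.

Yes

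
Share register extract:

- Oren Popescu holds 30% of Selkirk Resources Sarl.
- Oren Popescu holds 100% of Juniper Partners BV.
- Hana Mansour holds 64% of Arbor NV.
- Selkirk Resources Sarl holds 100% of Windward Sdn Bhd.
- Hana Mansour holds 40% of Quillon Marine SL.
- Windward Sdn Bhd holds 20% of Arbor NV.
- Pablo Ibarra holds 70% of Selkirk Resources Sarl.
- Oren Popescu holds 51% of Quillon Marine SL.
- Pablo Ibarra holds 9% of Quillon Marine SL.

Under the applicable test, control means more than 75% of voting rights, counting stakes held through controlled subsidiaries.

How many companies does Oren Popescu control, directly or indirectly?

Oren holds 100% of Juniper, so Oren controls Juniper.
No other company's threshold is met.
Oren controls 1 company.

1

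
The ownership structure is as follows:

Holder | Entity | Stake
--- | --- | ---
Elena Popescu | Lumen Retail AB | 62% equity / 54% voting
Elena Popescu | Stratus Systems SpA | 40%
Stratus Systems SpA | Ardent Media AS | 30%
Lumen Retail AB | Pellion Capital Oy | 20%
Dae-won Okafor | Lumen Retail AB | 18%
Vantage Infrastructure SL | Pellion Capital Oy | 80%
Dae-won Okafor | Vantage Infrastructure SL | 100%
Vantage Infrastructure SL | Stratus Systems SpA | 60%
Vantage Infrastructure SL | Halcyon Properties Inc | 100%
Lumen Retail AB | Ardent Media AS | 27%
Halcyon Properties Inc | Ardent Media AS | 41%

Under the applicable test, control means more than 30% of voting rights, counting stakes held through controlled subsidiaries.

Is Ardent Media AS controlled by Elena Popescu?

Elena holds 54% of Lumen, so Elena controls Lumen.
Elena holds 40% of Stratus, so Elena controls Stratus.
Stratus and Lumen together hold 30% + 27% = 57% of Ardent, so Elena controls Ardent.

Yes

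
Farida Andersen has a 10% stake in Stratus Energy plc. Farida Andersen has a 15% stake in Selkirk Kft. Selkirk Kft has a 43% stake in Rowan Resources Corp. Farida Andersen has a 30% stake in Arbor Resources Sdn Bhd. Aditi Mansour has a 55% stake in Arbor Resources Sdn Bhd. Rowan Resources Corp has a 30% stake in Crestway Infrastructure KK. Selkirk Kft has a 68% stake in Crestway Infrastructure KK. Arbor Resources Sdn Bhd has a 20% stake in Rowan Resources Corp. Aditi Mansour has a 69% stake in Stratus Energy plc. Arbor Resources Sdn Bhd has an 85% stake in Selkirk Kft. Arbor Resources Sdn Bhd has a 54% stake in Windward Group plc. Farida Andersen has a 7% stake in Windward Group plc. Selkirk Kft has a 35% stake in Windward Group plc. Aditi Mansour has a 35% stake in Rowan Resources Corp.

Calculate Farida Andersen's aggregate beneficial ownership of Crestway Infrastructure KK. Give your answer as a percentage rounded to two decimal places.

34.56%

Farida reaches Crestway along 5 paths.
Via Selkirk → Rowan: 15% × 43% × 30% = 1.935%.
Via Arbor → Selkirk → Rowan: 30% × 85% × 43% × 30% = 3.2895%.
Via Arbor → Rowan: 30% × 20% × 30% = 1.8%.
Via Selkirk: 15% × 68% = 10.2%.
Via Arbor → Selkirk: 30% × 85% × 68% = 17.34%.
Total: 1.935% + 3.2895% + 1.8% + 10.2% + 17.34% = 34.5645%.
Rounded: 34.56%.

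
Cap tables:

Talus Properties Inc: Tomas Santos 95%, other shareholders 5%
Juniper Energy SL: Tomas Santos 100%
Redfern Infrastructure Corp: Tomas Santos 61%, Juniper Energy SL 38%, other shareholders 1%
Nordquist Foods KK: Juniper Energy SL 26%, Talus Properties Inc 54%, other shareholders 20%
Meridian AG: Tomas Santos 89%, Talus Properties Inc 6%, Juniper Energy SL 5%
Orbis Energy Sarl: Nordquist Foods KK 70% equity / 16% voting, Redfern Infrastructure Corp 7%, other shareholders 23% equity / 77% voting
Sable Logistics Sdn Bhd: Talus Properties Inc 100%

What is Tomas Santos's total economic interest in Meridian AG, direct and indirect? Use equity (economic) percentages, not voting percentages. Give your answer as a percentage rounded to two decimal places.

99.70%

Tomas reaches Meridian along 3 paths.
Direct stake: 89% = 89%.
Via Talus: 95% × 6% = 5.7%.
Via Juniper: 100% × 5% = 5%.
Total: 89% + 5.7% + 5% = 99.7%.
Rounded: 99.70%.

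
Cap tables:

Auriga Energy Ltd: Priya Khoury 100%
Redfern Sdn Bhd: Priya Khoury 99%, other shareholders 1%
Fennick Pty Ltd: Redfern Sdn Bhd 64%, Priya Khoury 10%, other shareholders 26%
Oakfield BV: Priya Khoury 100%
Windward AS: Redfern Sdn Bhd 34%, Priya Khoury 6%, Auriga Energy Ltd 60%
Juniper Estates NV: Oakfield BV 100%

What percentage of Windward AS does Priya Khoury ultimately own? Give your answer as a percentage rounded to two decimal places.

99.66%

Priya reaches Windward along 3 paths.
Via Redfern: 99% × 34% = 33.66%.
Direct stake: 6% = 6%.
Via Auriga: 100% × 60% = 60%.
Total: 33.66% + 6% + 60% = 99.66%.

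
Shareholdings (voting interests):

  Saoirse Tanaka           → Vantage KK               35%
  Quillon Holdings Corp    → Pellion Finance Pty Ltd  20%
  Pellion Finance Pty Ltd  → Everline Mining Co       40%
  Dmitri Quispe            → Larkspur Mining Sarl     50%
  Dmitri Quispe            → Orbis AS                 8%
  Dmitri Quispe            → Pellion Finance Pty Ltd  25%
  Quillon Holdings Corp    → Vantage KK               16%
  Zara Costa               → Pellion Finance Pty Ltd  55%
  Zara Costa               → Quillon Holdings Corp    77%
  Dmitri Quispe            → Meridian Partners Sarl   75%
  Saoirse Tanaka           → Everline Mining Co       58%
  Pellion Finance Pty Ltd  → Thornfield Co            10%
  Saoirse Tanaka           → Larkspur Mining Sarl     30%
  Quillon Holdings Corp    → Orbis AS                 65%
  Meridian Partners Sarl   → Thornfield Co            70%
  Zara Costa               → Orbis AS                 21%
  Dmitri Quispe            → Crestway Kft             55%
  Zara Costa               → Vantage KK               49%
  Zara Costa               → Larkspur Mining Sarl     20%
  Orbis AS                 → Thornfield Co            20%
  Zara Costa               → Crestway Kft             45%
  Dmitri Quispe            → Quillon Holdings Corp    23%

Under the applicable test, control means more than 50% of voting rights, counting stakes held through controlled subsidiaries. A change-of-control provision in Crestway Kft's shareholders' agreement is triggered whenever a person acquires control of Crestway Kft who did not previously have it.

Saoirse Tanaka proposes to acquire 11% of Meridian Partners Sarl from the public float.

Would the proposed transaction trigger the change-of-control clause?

The purchase changes only Saoirse's holdings, so Saoirse is the only person who could newly come to control Crestway.
Saoirse holds 58% of Everline, so Saoirse controls Everline.
Neither Saoirse nor any entity Saoirse controls holds any voting interest in Crestway.
So before the transaction, Saoirse does not control Crestway.
After the purchase, Saoirse holds 11% of Meridian directly.
Saoirse's side now holds 11% of Meridian, not > 50%, so Saoirse still does not control Meridian.
After the transaction, neither Saoirse nor any entity Saoirse controls holds a voting interest in Crestway, so Saoirse still does not control it.
No new person acquires control, so the clause is not triggered.

No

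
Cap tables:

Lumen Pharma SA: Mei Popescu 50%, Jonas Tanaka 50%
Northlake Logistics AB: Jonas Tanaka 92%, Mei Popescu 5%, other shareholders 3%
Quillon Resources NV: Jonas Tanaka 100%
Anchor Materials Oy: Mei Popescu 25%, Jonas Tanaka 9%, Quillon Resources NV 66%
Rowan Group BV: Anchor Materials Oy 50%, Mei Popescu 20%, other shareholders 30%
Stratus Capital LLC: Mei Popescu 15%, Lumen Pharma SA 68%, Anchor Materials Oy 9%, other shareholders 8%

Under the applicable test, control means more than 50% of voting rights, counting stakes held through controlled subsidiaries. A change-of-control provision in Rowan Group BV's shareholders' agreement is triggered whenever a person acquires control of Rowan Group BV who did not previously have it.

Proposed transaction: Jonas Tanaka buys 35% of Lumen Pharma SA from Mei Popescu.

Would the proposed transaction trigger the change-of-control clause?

The purchase adds only to Jonas's holdings (Mei's stake shrinks), so Jonas is the only person who could newly come to control Rowan.
Jonas holds 92% of Northlake, so Jonas controls Northlake.
Jonas holds 100% of Quillon, so Jonas controls Quillon.
Jonas and Quillon together hold 9% + 66% = 75% of Anchor, so Jonas controls Anchor.
In Rowan, Jonas's side holds only 50%, not > 50%.
So before the transaction, Jonas does not control Rowan.
After the purchase, Jonas's direct stake in Lumen rises to 50% + 35% = 85%, and Mei's stake falls to 15%.
Jonas holds 85% of Lumen, so Jonas controls Lumen.
Lumen and Anchor together hold 68% + 9% = 77% of Stratus, so Jonas controls Stratus.
After the transaction, Jonas's side holds 50% of Rowan, not > 50%, so Jonas still does not control Rowan.
No new person acquires control, so the clause is not triggered.

No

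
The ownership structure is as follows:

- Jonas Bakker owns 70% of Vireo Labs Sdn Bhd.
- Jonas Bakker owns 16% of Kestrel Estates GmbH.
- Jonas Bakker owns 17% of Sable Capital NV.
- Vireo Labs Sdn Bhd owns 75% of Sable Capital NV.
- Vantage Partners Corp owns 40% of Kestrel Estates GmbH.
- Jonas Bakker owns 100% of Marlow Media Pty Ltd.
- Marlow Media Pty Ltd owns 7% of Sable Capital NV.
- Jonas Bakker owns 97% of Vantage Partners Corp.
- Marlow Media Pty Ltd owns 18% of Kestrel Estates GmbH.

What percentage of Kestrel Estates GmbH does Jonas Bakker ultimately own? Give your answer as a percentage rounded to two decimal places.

Jonas reaches Kestrel along 3 paths.
Via Marlow: 100% × 18% = 18%.
Direct stake: 16% = 16%.
Via Vantage: 97% × 40% = 38.8%.
Total: 18% + 16% + 38.8% = 72.8%.
Rounded: 72.80%.

72.80%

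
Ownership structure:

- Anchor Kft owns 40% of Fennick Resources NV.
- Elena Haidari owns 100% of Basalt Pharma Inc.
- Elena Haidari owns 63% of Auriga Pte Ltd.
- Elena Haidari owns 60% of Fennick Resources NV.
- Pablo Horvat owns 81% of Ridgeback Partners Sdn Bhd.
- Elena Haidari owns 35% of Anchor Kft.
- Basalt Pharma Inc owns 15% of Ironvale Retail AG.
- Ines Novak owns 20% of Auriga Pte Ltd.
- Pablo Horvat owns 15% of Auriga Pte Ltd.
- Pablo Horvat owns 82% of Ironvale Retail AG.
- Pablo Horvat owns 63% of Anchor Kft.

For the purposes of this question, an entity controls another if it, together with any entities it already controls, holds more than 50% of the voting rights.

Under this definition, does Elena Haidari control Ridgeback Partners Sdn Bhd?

Elena holds 100% of Basalt, so Elena controls Basalt.
Elena holds 63% of Auriga, so Elena controls Auriga.
Elena holds 60% of Fennick, so Elena controls Fennick.
Neither Elena nor any entity Elena controls holds any voting interest in Ridgeback.
So Elena does not control Ridgeback.

No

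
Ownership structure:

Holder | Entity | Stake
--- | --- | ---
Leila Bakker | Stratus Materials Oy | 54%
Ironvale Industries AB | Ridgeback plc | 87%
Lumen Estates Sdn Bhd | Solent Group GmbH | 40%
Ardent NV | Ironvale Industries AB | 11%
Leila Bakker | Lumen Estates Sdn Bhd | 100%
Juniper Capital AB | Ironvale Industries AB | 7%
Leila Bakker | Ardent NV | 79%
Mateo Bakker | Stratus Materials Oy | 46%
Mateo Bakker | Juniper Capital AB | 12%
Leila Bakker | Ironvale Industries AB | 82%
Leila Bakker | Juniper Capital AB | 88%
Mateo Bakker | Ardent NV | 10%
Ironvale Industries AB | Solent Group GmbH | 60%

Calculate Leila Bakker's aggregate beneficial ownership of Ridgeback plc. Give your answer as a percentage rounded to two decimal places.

Leila reaches Ridgeback along 3 paths.
Via Ironvale: 82% × 87% = 71.34%.
Via Juniper → Ironvale: 88% × 7% × 87% = 5.3592%.
Via Ardent → Ironvale: 79% × 11% × 87% = 7.5603%.
Total: 71.34% + 5.3592% + 7.5603% = 84.2595%.
Rounded: 84.26%.

84.26%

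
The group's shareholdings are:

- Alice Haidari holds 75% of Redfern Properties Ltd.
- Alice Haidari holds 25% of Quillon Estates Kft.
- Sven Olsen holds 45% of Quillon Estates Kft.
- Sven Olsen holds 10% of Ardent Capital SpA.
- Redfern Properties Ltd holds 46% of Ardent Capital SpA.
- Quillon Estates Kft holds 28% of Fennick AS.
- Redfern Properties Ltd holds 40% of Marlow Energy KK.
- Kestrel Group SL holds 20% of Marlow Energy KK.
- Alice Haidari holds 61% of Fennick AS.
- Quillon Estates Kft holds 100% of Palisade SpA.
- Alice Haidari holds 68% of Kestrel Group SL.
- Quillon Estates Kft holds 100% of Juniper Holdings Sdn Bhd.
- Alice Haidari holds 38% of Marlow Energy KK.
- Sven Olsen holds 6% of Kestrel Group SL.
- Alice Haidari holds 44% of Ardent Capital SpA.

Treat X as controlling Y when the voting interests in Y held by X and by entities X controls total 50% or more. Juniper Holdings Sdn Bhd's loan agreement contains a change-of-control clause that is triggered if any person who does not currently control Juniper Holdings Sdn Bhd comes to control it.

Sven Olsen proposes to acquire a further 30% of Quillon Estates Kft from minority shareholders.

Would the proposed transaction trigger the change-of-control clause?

Yes

The purchase changes only Sven's holdings, so Sven is the only person who could newly come to control Juniper.
Sven's largest direct stake is 45% in Quillon, which does not meet the threshold, so Sven controls no company.
Neither Sven nor any entity Sven controls holds any voting interest in Juniper.
So before the transaction, Sven does not control Juniper.
After the purchase, Sven's direct stake in Quillon rises to 45% + 30% = 75%.
Sven holds 75% of Quillon, so Sven controls Quillon.
Quillon holds 100% of Juniper, so Sven controls Juniper.
Sven did not control Juniper before and does after, so the clause is triggered.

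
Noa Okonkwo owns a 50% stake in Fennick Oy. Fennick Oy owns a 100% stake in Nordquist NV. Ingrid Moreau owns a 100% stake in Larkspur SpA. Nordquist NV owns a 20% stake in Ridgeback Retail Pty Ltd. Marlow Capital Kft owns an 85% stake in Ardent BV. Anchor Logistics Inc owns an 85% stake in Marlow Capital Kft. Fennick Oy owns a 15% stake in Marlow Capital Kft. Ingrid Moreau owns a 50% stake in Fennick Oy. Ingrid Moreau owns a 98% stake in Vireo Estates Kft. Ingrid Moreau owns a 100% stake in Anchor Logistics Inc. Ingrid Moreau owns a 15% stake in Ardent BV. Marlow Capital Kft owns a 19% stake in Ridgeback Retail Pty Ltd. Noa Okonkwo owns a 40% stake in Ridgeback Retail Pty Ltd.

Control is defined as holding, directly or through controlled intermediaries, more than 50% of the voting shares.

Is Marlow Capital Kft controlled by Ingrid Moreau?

Ingrid holds 100% of Anchor, so Ingrid controls Anchor.
Anchor holds 85% of Marlow, so Ingrid controls Marlow.

Yes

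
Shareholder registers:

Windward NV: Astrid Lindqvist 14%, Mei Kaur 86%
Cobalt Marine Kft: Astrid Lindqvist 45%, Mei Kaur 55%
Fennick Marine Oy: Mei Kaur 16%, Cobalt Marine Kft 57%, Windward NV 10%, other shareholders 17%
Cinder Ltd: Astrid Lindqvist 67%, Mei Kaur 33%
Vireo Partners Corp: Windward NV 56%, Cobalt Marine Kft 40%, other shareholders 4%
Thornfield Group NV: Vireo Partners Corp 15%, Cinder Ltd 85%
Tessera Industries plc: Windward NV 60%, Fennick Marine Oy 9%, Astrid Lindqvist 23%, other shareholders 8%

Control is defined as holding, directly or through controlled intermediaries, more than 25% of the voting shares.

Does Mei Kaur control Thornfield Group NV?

Mei holds 33% of Cinder, so Mei controls Cinder.
Mei holds 86% of Windward, so Mei controls Windward.
Mei holds 55% of Cobalt, so Mei controls Cobalt.
Windward and Cobalt together hold 56% + 40% = 96% of Vireo, so Mei controls Vireo.
Vireo and Cinder together hold 15% + 85% = 100% of Thornfield, so Mei controls Thornfield.

Yes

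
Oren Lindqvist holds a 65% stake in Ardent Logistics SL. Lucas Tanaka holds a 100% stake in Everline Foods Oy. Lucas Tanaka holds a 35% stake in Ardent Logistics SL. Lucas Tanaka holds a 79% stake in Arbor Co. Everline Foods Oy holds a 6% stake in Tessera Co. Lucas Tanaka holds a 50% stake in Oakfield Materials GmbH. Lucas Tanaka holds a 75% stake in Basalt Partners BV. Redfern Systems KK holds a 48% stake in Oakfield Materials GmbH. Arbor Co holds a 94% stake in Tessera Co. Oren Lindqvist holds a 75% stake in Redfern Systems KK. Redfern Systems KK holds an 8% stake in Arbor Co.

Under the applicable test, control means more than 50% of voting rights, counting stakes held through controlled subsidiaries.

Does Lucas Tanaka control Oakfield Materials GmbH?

Lucas holds 79% of Arbor, so Lucas controls Arbor.
Lucas holds 100% of Everline, so Lucas controls Everline.
Lucas holds 75% of Basalt, so Lucas controls Basalt.
Arbor and Everline together hold 94% + 6% = 100% of Tessera, so Lucas controls Tessera.
In Oakfield, Lucas's side holds only 50%, not > 50%.
So Lucas does not control Oakfield.

No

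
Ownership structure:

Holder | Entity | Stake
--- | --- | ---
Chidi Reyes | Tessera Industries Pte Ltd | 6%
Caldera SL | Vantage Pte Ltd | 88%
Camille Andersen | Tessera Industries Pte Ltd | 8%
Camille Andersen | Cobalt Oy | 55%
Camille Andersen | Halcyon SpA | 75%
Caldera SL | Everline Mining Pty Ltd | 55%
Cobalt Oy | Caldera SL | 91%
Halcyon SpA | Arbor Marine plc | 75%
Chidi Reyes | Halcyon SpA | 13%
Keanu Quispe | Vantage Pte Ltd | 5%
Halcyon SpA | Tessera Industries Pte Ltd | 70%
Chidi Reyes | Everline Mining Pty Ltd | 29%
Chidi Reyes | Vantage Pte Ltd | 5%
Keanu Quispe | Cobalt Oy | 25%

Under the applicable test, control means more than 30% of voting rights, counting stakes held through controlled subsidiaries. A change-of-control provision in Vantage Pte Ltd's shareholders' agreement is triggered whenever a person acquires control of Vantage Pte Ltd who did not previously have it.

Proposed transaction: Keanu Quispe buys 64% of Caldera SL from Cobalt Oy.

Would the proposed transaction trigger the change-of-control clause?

Yes

The purchase adds only to Keanu's holdings (Cobalt's stake shrinks), so Keanu is the only person who could newly come to control Vantage.
Keanu's largest direct stake is 25% in Cobalt, which does not meet the threshold, so Keanu controls no company.
In Vantage, Keanu's side holds only 5%, not > 30%.
So before the transaction, Keanu does not control Vantage.
After the purchase, Keanu holds 64% of Caldera directly, and Cobalt's stake falls to 27%.
Keanu holds 64% of Caldera, so Keanu controls Caldera.
Keanu and Caldera together hold 5% + 88% = 93% of Vantage, so Keanu controls Vantage.
Keanu did not control Vantage before and does after, so the clause is triggered.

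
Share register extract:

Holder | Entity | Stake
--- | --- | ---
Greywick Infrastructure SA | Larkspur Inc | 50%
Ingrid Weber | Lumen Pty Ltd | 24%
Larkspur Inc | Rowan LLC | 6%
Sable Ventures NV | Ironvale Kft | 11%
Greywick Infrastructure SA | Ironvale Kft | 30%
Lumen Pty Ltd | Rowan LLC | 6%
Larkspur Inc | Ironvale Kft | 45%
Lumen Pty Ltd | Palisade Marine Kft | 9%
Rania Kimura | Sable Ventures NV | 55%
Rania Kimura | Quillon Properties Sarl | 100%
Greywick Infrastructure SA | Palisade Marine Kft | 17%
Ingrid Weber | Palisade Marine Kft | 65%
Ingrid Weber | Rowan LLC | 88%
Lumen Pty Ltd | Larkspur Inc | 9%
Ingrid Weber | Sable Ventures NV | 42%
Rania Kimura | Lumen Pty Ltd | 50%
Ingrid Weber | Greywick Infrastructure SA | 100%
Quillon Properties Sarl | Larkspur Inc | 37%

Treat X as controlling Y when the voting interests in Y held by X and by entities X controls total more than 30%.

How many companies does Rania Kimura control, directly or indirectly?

5

Rania holds 50% of Lumen, so Rania controls Lumen.
Rania holds 100% of Quillon, so Rania controls Quillon.
Rania holds 55% of Sable, so Rania controls Sable.
Quillon and Lumen together hold 37% + 9% = 46% of Larkspur, so Rania controls Larkspur.
Sable and Larkspur together hold 11% + 45% = 56% of Ironvale, so Rania controls Ironvale.
No other company's threshold is met.
Rania controls 5 companies.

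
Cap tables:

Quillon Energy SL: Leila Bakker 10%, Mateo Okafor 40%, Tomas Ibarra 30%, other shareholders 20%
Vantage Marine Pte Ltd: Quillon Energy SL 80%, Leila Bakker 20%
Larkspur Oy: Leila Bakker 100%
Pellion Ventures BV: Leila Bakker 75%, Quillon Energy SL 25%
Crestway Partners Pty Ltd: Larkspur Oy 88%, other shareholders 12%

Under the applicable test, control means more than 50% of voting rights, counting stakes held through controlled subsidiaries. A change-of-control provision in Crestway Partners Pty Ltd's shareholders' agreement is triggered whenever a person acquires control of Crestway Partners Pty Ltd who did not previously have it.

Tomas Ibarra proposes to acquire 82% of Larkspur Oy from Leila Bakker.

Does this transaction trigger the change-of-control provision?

Yes

The purchase adds only to Tomas's holdings (Leila's stake shrinks), so Tomas is the only person who could newly come to control Crestway.
Tomas's largest direct stake is 30% in Quillon, which does not meet the threshold, so Tomas controls no company.
Neither Tomas nor any entity Tomas controls holds any voting interest in Crestway.
So before the transaction, Tomas does not control Crestway.
After the purchase, Tomas holds 82% of Larkspur directly, and Leila's stake falls to 18%.
Tomas holds 82% of Larkspur, so Tomas controls Larkspur.
Larkspur holds 88% of Crestway, so Tomas controls Crestway.
Tomas did not control Crestway before and does after, so the clause is triggered.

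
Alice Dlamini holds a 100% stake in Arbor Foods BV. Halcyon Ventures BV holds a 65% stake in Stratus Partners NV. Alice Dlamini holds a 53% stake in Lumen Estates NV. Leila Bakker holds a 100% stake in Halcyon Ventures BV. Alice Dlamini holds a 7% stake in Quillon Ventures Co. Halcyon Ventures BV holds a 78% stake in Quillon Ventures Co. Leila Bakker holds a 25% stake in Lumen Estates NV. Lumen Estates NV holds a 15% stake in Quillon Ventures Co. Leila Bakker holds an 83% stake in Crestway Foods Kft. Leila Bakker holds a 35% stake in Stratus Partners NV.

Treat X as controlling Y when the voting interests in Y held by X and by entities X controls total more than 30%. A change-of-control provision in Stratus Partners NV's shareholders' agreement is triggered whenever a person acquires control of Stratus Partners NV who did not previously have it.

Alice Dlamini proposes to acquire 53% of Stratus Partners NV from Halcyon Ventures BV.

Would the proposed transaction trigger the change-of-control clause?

The purchase adds only to Alice's holdings (Halcyon's stake shrinks), so Alice is the only person who could newly come to control Stratus.
Alice holds 53% of Lumen, so Alice controls Lumen.
Alice holds 100% of Arbor, so Alice controls Arbor.
Neither Alice nor any entity Alice controls holds any voting interest in Stratus.
So before the transaction, Alice does not control Stratus.
After the purchase, Alice holds 53% of Stratus directly, and Halcyon's stake falls to 12%.
Alice holds 53% of Stratus, so Alice controls Stratus.
Alice did not control Stratus before and does after, so the clause is triggered.

Yes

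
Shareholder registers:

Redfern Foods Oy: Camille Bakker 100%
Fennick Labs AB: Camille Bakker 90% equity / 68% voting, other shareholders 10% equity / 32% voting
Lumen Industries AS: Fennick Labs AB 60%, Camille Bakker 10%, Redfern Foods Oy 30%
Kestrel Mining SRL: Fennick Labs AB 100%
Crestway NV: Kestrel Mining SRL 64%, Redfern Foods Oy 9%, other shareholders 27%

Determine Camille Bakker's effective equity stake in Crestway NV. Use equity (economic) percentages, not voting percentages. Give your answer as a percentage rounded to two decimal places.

Camille reaches Crestway along 2 paths.
Via Fennick → Kestrel: 90% × 100% × 64% = 57.6%.
Via Redfern: 100% × 9% = 9%.
Total: 57.6% + 9% = 66.6%.
Rounded: 66.60%.

66.60%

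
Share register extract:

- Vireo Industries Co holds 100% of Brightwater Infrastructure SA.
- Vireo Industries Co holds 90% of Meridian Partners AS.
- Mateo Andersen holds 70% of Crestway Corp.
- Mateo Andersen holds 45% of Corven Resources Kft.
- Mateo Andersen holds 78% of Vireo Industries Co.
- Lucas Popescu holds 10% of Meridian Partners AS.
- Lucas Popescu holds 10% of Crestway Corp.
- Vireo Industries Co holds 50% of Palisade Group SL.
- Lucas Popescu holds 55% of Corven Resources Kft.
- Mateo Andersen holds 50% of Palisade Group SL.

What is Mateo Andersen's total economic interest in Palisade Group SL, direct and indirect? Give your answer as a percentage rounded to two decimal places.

Mateo reaches Palisade along 2 paths.
Via Vireo: 78% × 50% = 39%.
Direct stake: 50% = 50%.
Total: 39% + 50% = 89%.
Rounded: 89.00%.

89.00%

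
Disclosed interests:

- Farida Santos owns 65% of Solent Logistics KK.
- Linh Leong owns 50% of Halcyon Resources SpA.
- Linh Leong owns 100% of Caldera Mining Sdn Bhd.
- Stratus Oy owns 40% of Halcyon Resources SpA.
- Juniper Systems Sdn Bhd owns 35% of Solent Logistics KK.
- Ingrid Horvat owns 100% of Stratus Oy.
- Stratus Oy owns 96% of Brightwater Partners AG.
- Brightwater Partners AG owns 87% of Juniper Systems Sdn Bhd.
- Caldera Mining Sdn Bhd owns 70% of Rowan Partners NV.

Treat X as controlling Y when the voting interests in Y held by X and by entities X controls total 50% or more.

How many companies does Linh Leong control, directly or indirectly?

Linh holds 100% of Caldera, so Linh controls Caldera.
Caldera holds 70% of Rowan, so Linh controls Rowan.
Linh holds 50% of Halcyon, so Linh controls Halcyon.
No other company's threshold is met.
Linh controls 3 companies.

3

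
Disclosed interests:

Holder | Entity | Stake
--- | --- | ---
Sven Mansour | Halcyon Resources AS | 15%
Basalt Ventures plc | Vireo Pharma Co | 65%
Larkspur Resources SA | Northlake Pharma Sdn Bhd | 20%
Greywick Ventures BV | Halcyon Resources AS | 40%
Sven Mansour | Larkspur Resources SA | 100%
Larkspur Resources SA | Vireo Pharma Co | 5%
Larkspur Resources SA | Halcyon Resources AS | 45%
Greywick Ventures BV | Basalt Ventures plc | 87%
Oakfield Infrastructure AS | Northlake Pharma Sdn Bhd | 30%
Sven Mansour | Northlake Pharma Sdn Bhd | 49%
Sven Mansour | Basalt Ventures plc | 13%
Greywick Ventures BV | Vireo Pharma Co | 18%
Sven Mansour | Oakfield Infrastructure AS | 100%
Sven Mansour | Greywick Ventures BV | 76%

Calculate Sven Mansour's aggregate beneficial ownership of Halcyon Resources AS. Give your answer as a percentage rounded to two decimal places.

Sven reaches Halcyon along 3 paths.
Via Larkspur: 100% × 45% = 45%.
Via Greywick: 76% × 40% = 30.4%.
Direct stake: 15% = 15%.
Total: 45% + 30.4% + 15% = 90.4%.
Rounded: 90.40%.

90.40%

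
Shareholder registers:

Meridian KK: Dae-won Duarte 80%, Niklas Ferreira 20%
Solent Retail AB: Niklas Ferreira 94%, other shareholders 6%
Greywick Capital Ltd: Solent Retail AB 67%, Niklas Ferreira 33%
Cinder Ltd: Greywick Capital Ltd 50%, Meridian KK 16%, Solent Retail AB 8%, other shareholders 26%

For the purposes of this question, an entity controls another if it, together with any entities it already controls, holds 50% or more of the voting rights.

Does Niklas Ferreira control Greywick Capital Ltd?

Yes

Niklas holds 94% of Solent, so Niklas controls Solent.
Solent and Niklas together hold 67% + 33% = 100% of Greywick, so Niklas controls Greywick.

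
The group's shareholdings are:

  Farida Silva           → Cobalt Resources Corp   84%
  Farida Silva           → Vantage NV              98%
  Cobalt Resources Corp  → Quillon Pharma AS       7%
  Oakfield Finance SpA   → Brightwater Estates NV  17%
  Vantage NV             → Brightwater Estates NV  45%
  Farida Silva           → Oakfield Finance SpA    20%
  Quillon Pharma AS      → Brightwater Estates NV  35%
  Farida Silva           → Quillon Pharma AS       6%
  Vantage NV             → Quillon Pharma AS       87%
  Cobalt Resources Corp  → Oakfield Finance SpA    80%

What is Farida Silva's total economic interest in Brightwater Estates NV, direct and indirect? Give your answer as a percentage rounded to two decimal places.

92.92%

Farida reaches Brightwater along 6 paths.
Via Cobalt → Quillon: 84% × 7% × 35% = 2.058%.
Via Quillon: 6% × 35% = 2.1%.
Via Vantage → Quillon: 98% × 87% × 35% = 29.841%.
Via Vantage: 98% × 45% = 44.1%.
Via Cobalt → Oakfield: 84% × 80% × 17% = 11.424%.
Via Oakfield: 20% × 17% = 3.4%.
Total: 2.058% + 2.1% + 29.841% + 44.1% + 11.424% + 3.4% = 92.923%.
Rounded: 92.92%.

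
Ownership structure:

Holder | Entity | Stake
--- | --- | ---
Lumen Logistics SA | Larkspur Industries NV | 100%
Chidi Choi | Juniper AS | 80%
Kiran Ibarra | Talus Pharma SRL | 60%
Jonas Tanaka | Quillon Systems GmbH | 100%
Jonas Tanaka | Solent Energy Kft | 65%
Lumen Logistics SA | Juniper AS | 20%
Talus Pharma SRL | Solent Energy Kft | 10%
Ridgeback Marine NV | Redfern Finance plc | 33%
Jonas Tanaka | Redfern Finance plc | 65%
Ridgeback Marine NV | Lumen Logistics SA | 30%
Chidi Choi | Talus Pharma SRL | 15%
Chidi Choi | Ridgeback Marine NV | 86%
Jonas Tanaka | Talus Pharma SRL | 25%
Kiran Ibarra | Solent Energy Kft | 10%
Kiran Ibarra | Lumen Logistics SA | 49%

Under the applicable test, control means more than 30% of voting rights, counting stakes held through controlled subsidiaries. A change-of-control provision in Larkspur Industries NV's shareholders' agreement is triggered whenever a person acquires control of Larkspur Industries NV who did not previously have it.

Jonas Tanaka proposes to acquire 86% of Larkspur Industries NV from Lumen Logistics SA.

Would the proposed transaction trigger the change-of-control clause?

The purchase adds only to Jonas's holdings (Lumen's stake shrinks), so Jonas is the only person who could newly come to control Larkspur.
Jonas holds 65% of Solent, so Jonas controls Solent.
Jonas holds 100% of Quillon, so Jonas controls Quillon.
Jonas holds 65% of Redfern, so Jonas controls Redfern.
Neither Jonas nor any entity Jonas controls holds any voting interest in Larkspur.
So before the transaction, Jonas does not control Larkspur.
After the purchase, Jonas holds 86% of Larkspur directly, and Lumen's stake falls to 14%.
Jonas holds 86% of Larkspur, so Jonas controls Larkspur.
Jonas did not control Larkspur before and does after, so the clause is triggered.

Yes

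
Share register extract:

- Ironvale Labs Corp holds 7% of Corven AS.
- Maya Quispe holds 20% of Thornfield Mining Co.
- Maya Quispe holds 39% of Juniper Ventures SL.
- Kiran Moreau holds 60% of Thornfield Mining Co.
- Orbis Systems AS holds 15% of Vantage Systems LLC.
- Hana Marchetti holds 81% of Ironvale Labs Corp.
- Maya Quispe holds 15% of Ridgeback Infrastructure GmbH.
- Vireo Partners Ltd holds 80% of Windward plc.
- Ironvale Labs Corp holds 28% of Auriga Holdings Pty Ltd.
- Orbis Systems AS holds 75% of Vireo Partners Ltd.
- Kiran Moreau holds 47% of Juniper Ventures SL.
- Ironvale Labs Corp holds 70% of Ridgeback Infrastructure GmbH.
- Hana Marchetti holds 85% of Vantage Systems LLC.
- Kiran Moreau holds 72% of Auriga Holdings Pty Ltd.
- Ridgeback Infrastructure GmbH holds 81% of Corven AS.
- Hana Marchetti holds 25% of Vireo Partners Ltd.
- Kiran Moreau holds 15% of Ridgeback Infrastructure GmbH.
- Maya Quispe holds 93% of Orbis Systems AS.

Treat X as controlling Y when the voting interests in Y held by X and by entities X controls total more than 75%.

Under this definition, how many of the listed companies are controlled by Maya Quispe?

Maya holds 93% of Orbis, so Maya controls Orbis.
No other company's threshold is met.
Maya controls 1 company.

1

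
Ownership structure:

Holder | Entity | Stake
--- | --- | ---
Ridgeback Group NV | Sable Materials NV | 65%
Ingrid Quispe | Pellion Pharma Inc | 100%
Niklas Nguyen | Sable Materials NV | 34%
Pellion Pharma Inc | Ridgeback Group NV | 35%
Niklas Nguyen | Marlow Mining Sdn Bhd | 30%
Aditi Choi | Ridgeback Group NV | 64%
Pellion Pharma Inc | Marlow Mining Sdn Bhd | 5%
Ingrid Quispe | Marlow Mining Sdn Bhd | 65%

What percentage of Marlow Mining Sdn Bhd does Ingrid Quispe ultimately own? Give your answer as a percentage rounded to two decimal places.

Ingrid reaches Marlow along 2 paths.
Direct stake: 65% = 65%.
Via Pellion: 100% × 5% = 5%.
Total: 65% + 5% = 70%.
Rounded: 70.00%.

70.00%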